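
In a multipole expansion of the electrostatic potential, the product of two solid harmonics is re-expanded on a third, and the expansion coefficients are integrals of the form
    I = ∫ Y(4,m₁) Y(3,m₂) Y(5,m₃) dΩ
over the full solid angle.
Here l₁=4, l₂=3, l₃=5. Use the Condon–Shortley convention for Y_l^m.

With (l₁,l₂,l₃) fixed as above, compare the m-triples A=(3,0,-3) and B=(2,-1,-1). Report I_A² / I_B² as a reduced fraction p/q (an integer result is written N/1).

Same 4,3,5: normalisation and zero-m 3j drop out of the ratio.
A: Δ: 2! 6! 4! / 13! → 1/180180; sum: t=0:+1/1440 t=1:−1/2880 = 1/2880; 3j²(4 3 5; 3 0 -3) = Δ·Π!·Σ² = 7/715  (sign +1)
B: Δ: 2! 6! 4! / 13! → 1/180180; sum: t=0:+1/384 t=1:−1/720 t=2:+1/34560 = 43/34560; 3j²(4 3 5; 2 -1 -1) = Δ·Π!·Σ² = 1849/180180  (sign +1)
I_A²/I_B² = (7/715)/(1849/180180) = 1764/1849

1764/1849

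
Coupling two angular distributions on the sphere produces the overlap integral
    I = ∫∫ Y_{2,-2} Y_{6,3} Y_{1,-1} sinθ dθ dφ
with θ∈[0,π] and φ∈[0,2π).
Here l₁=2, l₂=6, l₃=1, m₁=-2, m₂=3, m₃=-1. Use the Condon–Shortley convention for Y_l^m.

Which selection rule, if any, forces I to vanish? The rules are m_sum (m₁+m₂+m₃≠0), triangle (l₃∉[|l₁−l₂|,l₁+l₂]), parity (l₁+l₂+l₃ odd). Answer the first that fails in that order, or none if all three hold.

triangle

m₁+m₂+m₃ = -2 + 3 − 1 = 0  ✓
triangle: |2−6|=4 ≤ l₃=1 ≤ 2+6=8  ✗
parity: l₁+l₂+l₃ = 9 is odd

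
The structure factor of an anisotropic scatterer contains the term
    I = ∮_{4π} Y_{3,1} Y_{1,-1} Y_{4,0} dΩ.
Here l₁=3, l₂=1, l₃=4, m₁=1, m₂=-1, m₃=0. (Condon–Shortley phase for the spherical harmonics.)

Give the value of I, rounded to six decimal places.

Checks pass: Σm=0; 8 even; l₃=4∈[2,4].
(2·3+1)(2·1+1)(2·4+1) = 189
Δ: 0! 6! 2! / 9! → 1/252
sum: t=0:+1/36 = 1/36
3j²(3 1 4; 0 0 0) = Δ·Π!·Σ² = 4/63  (sign +1)
sum: t=0:+1/96 = 1/96
3j²(3 1 4; 1 -1 0) = Δ·Π!·Σ² = 1/42  (sign +1)
combine: 4πI² = 189·4/63·1/42 = 2/7
take √, sign +1: I = 0.15078601

0.150786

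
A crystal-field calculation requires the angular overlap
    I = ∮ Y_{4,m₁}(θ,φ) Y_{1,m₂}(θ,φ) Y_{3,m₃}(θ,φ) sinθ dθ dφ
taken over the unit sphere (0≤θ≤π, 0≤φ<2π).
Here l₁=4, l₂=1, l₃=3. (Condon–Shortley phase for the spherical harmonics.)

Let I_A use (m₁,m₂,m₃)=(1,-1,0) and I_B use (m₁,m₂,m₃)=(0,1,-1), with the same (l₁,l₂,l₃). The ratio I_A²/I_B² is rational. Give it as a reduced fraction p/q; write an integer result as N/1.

Same 4,1,3: normalisation and zero-m 3j drop out of the ratio.
A: Δ: 2! 6! 0! / 9! → 1/252; sum: t=0:+1/72 = 1/72; 3j²(4 1 3; 1 -1 0) = Δ·Π!·Σ² = 5/126  (sign -1)
B: Δ: 2! 6! 0! / 9! → 1/252; sum: t=2:+1/96 = 1/96; 3j²(4 1 3; 0 1 -1) = Δ·Π!·Σ² = 1/42  (sign +1)
I_A²/I_B² = (5/126)/(1/42) = 5/3

5/3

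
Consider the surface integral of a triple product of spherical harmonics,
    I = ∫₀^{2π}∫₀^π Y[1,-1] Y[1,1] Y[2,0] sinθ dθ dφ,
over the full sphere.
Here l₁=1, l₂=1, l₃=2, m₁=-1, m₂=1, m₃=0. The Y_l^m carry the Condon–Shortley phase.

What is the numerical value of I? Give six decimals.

Checks pass: Σm=0; 4 even; l₃=2∈[0,2].
(2·1+1)(2·1+1)(2·2+1) = 45
Δ: 0! 2! 2! / 5! → 1/30
sum: t=0:+1/1 = 1/1
3j²(1 1 2; 0 0 0) = Δ·Π!·Σ² = 2/15  (sign +1)
sum: t=0:+1/4 = 1/4
3j²(1 1 2; -1 1 0) = Δ·Π!·Σ² = 1/30  (sign +1)
combine: 4πI² = 45·2/15·1/30 = 1/5
take √, sign +1: I = 0.12615663

0.126157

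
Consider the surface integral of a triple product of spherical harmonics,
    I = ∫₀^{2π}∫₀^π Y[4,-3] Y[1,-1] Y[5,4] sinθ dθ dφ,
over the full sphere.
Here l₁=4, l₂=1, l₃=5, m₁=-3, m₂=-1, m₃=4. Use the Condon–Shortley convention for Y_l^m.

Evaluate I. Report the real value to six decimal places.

m-sum 0 ✓  L=10 even ✓  3≤5≤5 ✓
Π(2lᵢ+1) = 9×3×11 = 297
triangle coeff Δ(4,1,5) = 1/495
Σ_t [0,0]: t=0:+1/576 = 1/576
(3j)²=5/99 [(4 1 5; 0 0 0)], sign=-1
Σ_t [0,0]: t=0:+1/10080 = 1/10080
(3j)²=4/55 [(4 1 5; -3 -1 4)], sign=-1
⇒ 4πI² = 12/11
I = (+1)√(12/11/(4π)) = 0.29463840

0.294638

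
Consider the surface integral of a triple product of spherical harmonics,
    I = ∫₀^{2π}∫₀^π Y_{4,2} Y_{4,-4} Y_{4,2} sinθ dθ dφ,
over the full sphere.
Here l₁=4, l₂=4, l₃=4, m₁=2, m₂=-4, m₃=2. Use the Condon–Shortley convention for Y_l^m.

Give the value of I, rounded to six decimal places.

Checks pass: Σm=0; 12 even; l₃=4∈[0,8].
(2·4+1)(2·4+1)(2·4+1) = 729
Δ: 4! 4! 4! / 13! → 1/450450
sum: t=0:+1/13824 t=1:−1/216 t=2:+1/64 t=3:−1/216 t=4:+1/13824 = 5/768
3j²(4 4 4; 0 0 0) = Δ·Π!·Σ² = 18/1001  (sign +1)
sum: t=0:+1/2304 = 1/2304
3j²(4 4 4; 2 -4 2) = Δ·Π!·Σ² = 5/143  (sign +1)
combine: 4πI² = 729·18/1001·5/143 = 65610/143143
take √, sign +1: I = 0.19098314

0.190983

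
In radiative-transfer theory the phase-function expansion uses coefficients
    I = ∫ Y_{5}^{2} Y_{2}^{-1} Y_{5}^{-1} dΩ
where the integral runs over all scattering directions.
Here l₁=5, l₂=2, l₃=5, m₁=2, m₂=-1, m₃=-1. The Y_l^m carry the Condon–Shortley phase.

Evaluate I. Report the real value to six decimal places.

Checks pass: Σm=0; 12 even; l₃=5∈[3,7].
(2·5+1)(2·2+1)(2·5+1) = 605
Δ: 2! 8! 2! / 13! → 1/38610
sum: t=0:+1/2880 t=1:−1/576 t=2:+1/2880 = -1/960
3j²(5 2 5; 0 0 0) = Δ·Π!·Σ² = 10/429  (sign +1)
sum: t=0:+1/1440 t=1:−1/2880 = 1/2880
3j²(5 2 5; 2 -1 -1) = Δ·Π!·Σ² = 7/715  (sign +1)
combine: 4πI² = 605·10/429·7/715 = 70/507
take √, sign +1: I = 0.10481902

0.104819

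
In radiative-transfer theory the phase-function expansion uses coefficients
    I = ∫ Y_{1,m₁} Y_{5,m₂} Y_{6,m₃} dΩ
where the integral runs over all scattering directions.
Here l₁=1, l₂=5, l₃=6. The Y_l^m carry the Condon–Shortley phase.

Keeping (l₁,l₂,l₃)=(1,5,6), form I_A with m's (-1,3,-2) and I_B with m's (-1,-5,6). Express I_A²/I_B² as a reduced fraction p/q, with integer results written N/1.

1/11

Same 1,5,6: normalisation and zero-m 3j drop out of the ratio.
A: Δ: 0! 2! 10! / 13! → 1/858; sum: t=0:+1/161280 = 1/161280; 3j²(1 5 6; -1 3 -2) = Δ·Π!·Σ² = 1/143  (sign +1)
B: Δ: 0! 2! 10! / 13! → 1/858; sum: t=0:+1/7257600 = 1/7257600; 3j²(1 5 6; -1 -5 6) = Δ·Π!·Σ² = 1/13  (sign +1)
I_A²/I_B² = (1/143)/(1/13) = 1/11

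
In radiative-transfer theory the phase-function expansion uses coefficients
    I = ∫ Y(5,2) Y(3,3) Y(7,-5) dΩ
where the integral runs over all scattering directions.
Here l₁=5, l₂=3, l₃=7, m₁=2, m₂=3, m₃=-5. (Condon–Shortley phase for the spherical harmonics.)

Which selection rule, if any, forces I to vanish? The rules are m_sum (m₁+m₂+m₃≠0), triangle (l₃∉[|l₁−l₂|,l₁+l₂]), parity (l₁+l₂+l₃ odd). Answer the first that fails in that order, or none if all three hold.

Σmᵢ = 0  ✓
l₃∈[|l₁−l₂|,l₁+l₂]=[2,8], have l₃=7  ✓
Σlᵢ = 15 ⇒ odd  ✗

parity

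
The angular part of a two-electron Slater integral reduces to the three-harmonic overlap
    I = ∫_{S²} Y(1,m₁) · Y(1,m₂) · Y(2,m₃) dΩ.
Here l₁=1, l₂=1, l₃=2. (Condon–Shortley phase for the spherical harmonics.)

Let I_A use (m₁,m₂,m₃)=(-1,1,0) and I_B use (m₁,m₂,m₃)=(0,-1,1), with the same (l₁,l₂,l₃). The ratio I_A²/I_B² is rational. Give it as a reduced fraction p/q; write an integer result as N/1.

Same 1,1,2: normalisation and zero-m 3j drop out of the ratio.
A: Δ: 0! 2! 2! / 5! → 1/30; sum: t=0:+1/4 = 1/4; 3j²(1 1 2; -1 1 0) = Δ·Π!·Σ² = 1/30  (sign +1)
B: Δ: 0! 2! 2! / 5! → 1/30; sum: t=0:+1/2 = 1/2; 3j²(1 1 2; 0 -1 1) = Δ·Π!·Σ² = 1/10  (sign -1)
I_A²/I_B² = (1/30)/(1/10) = 1/3

1/3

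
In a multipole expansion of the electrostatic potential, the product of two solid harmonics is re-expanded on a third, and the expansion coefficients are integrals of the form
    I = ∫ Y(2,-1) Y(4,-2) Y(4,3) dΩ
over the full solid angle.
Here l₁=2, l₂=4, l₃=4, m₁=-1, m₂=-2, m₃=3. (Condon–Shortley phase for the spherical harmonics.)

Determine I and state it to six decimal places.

Checks pass: Σm=0; 10 even; l₃=4∈[2,6].
(2·2+1)(2·4+1)(2·4+1) = 405
Δ: 2! 2! 6! / 11! → 1/13860
sum: t=0:+1/192 t=1:−1/36 t=2:+1/192 = -5/288
3j²(2 4 4; 0 0 0) = Δ·Π!·Σ² = 20/693  (sign -1)
sum: t=1:−1/240 t=2:+1/1440 = -1/288
3j²(2 4 4; -1 -2 3) = Δ·Π!·Σ² = 5/132  (sign +1)
combine: 4πI² = 405·20/693·5/132 = 375/847
take √, sign -1: I = -0.18770204

-0.187702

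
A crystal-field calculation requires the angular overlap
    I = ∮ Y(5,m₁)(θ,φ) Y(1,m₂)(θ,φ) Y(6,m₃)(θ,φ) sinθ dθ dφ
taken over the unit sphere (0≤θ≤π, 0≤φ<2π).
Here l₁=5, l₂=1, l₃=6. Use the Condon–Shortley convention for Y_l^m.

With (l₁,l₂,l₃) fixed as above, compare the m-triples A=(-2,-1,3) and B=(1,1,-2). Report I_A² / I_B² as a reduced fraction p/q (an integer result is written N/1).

9/7

Same 5,1,6: normalisation and zero-m 3j drop out of the ratio.
A: Δ: 0! 10! 2! / 13! → 1/858; sum: t=0:+1/60480 = 1/60480; 3j²(5 1 6; -2 -1 3) = Δ·Π!·Σ² = 6/143  (sign -1)
B: Δ: 0! 10! 2! / 13! → 1/858; sum: t=0:+1/34560 = 1/34560; 3j²(5 1 6; 1 1 -2) = Δ·Π!·Σ² = 14/429  (sign +1)
I_A²/I_B² = (6/143)/(14/429) = 9/7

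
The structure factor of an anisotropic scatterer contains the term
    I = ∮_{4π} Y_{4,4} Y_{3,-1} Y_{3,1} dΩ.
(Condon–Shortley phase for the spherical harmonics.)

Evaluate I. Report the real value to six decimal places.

0.000000

m-sum = 4 − 1 + 1 = 4 ≠ 0 ⇒ I = 0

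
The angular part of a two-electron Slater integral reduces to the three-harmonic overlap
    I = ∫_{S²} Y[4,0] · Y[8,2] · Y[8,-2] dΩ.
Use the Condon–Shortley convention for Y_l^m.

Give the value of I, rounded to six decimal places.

Rules hold: Σm=0, L=20 even, 4≤8≤12.
N = 9·17·17 = 2601
Δ = 4!·4!·12!/21! = 1/185175900
Racah Σ t=0..4: t=0:+1/557383680 t=1:−1/21772800 t=2:+1/8294400 t=3:−1/21772800 t=4:+1/557383680 = 1/30965760
⇒ 3j(4 8 8; 0 0 0)² = 36/4199, sgn +1
Racah Σ t=0..4: t=0:+1/4180377600 t=1:−1/78382080 t=2:+1/15482880 t=3:−1/21772800 t=4:+1/298598400 = 17/1791590400
⇒ 3j(4 8 8; 0 2 -2)² = 17/8892, sgn +1
4πI² = N·(3j₀)²·(3jₘ)² = 2601/61009
I = +1·√(0.0426331/4π) = 0.05824629

0.058246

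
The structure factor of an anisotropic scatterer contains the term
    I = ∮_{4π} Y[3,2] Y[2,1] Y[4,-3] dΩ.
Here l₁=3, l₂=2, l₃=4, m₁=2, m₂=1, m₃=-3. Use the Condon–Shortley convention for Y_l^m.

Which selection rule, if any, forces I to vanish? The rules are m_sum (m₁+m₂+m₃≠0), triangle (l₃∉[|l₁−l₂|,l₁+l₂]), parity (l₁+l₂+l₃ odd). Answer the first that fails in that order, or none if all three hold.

Σmᵢ = 0  ✓
l₃∈[|l₁−l₂|,l₁+l₂]=[1,5], have l₃=4  ✓
Σlᵢ = 9 ⇒ odd  ✗

parity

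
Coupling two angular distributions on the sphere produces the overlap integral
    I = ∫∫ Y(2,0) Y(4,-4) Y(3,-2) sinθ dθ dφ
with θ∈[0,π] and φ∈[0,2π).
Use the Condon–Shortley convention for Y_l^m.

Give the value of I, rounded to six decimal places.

0.000000

m-sum = 0 − 4 − 2 = -6 ≠ 0 ⇒ I = 0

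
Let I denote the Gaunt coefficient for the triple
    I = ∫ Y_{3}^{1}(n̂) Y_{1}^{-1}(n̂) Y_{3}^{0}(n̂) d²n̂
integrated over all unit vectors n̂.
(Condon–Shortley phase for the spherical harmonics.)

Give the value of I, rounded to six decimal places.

0.000000

l₁+l₂+l₃=7 is odd: 3j(l;000)=0 ⇒ I=0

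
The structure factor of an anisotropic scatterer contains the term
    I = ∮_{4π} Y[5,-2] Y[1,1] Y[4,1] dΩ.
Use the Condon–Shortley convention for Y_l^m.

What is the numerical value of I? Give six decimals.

0.225034

Checks pass: Σm=0; 10 even; l₃=4∈[4,6].
(2·5+1)(2·1+1)(2·4+1) = 297
Δ: 2! 8! 0! / 11! → 1/495
sum: t=1:−1/576 = -1/576
3j²(5 1 4; 0 0 0) = Δ·Π!·Σ² = 5/99  (sign -1)
sum: t=2:+1/1440 = 1/1440
3j²(5 1 4; -2 1 1) = Δ·Π!·Σ² = 7/165  (sign -1)
combine: 4πI² = 297·5/99·7/165 = 7/11
take √, sign +1: I = 0.22503380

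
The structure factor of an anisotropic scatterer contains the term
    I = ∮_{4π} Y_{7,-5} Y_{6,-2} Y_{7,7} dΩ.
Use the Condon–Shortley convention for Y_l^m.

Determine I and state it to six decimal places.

0.169125

m-sum 0 ✓  L=20 even ✓  1≤7≤13 ✓
Π(2lᵢ+1) = 15×13×15 = 2925
triangle coeff Δ(7,6,7) = 1/2444321880
Σ_t [0,6]: t=0:+1/2612736000 t=1:−1/20736000 t=2:+1/1658880 t=3:−1/746496 t=4:+1/1658880 t=5:−1/20736000 t=6:+1/2612736000 = -1/4354560
(3j)²=1000/138567 [(7 6 7; 0 0 0)], sign=+1
Σ_t [4,4]: t=4:+1/1393459200 = 1/1393459200
(3j)²=11/646 [(7 6 7; -5 -2 7)], sign=+1
⇒ 4πI² = 37500/104329
I = (+1)√(37500/104329/(4π)) = 0.16912514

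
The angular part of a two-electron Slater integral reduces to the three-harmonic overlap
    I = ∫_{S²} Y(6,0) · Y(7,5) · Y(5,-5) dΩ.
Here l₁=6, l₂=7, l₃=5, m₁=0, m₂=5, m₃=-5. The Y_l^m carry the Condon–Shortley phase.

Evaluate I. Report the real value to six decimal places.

m-sum 0 ✓  L=18 even ✓  1≤5≤13 ✓
Π(2lᵢ+1) = 13×15×11 = 2145
triangle coeff Δ(6,7,5) = 1/174594420
Σ_t [2,6]: t=2:+1/4147200 t=3:−1/207360 t=4:+1/82944 t=5:−1/207360 t=6:+1/4147200 = 1/345600
(3j)²=420/46189 [(6 7 5; 0 0 0)], sign=-1
Σ_t [6,6]: t=6:+1/24883200 = 1/24883200
(3j)²=70/4199 [(6 7 5; 0 5 -5)], sign=+1
⇒ 4πI² = 441000/1356277
I = (-1)√(441000/1356277/(4π)) = -0.16085707

-0.160857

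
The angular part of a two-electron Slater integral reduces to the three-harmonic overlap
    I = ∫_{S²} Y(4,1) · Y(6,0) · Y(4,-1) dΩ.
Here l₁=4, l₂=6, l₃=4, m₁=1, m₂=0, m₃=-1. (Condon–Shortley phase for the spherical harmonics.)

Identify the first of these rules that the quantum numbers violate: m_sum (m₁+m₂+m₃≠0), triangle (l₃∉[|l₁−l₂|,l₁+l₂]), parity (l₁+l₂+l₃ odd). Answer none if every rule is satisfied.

m₁+m₂+m₃ = 1 + 0 − 1 = 0  ✓
triangle: |4−6|=2 ≤ l₃=4 ≤ 4+6=10  ✓
parity: l₁+l₂+l₃ = 14 is even  ✓

none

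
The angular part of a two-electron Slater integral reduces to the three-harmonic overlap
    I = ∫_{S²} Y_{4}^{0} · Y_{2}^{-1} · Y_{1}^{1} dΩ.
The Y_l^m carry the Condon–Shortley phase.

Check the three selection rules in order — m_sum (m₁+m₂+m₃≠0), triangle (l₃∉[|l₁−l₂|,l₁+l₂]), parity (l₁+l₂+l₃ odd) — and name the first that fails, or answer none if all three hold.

azimuthal sum: 0 − 1 + 1 = 0  ✓
2 ≤ 1 ≤ 6 (triangle on l)  ✗
L = 4 + 2 + 1 = 7 (odd)

triangle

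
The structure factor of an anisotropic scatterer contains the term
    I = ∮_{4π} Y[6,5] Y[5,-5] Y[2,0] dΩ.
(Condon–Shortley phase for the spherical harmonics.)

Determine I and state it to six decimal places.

0.000000

Σlᵢ=13 odd — θ-integrand is odd under cosθ→−cosθ; I=0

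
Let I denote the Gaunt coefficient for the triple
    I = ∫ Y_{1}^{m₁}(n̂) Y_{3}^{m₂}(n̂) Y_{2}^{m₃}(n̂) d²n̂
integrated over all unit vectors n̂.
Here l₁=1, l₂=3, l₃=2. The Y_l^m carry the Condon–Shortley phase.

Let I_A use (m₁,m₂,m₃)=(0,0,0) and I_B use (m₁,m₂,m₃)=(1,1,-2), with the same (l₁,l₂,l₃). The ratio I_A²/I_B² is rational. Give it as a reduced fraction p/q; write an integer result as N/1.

9/1

Shared (l₁,l₂,l₃)=(1,3,2): N and (l;000)² cancel in I_A²/I_B².
A: Δ = 2!·0!·4!/7! = 1/105; Racah Σ t=1..1: t=1:−1/4 = -1/4; ⇒ 3j(1 3 2; 0 0 0)² = 3/35, sgn -1
B: Δ = 2!·0!·4!/7! = 1/105; Racah Σ t=0..0: t=0:+1/48 = 1/48; ⇒ 3j(1 3 2; 1 1 -2)² = 1/105, sgn +1
I_A²/I_B² = (3/35)/(1/105) = 9/1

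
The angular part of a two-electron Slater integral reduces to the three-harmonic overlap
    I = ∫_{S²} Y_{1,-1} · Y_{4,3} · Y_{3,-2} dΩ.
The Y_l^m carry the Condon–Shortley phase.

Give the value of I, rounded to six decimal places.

-0.282095

m-sum 0 ✓  L=8 even ✓  3≤3≤5 ✓
Π(2lᵢ+1) = 3×9×7 = 189
triangle coeff Δ(1,4,3) = 1/252
Σ_t [1,1]: t=1:−1/36 = -1/36
(3j)²=4/63 [(1 4 3; 0 0 0)], sign=+1
Σ_t [2,2]: t=2:+1/240 = 1/240
(3j)²=1/12 [(1 4 3; -1 3 -2)], sign=-1
⇒ 4πI² = 1/1
I = (-1)√(1/1/(4π)) = -0.28209479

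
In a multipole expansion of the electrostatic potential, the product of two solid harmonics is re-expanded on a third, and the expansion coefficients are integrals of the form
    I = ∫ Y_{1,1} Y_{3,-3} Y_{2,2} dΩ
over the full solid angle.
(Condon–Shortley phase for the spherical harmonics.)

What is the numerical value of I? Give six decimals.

m-sum 0 ✓  L=6 even ✓  2≤2≤4 ✓
Π(2lᵢ+1) = 3×7×5 = 105
triangle coeff Δ(1,3,2) = 1/105
Σ_t [1,1]: t=1:−1/4 = -1/4
(3j)²=3/35 [(1 3 2; 0 0 0)], sign=-1
Σ_t [0,0]: t=0:+1/48 = 1/48
(3j)²=1/7 [(1 3 2; 1 -3 2)], sign=+1
⇒ 4πI² = 9/7
I = (-1)√(9/7/(4π)) = -0.31986543

-0.319865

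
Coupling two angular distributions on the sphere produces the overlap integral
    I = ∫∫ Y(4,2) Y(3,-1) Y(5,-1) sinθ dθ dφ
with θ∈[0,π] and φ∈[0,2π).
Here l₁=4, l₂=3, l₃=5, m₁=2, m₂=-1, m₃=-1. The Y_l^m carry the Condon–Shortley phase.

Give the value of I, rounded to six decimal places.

m-sum 0 ✓  L=12 even ✓  1≤5≤7 ✓
Π(2lᵢ+1) = 9×7×11 = 693
triangle coeff Δ(4,3,5) = 1/180180
Σ_t [0,2]: t=0:+1/576 t=1:−1/144 t=2:+1/576 = -1/288
(3j)²=20/1001 [(4 3 5; 0 0 0)], sign=+1
Σ_t [0,2]: t=0:+1/384 t=1:−1/720 t=2:+1/34560 = 43/34560
(3j)²=1849/180180 [(4 3 5; 2 -1 -1)], sign=+1
⇒ 4πI² = 1849/13013
I = (+1)√(1849/13013/(4π)) = 0.10633465

0.106335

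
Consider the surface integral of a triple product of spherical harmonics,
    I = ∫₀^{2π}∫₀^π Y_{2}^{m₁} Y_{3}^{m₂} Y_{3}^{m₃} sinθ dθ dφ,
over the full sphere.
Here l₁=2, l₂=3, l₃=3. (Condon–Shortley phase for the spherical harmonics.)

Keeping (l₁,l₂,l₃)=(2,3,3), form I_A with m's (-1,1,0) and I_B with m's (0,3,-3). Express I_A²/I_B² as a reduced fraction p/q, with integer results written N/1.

Shared (l₁,l₂,l₃)=(2,3,3): N and (l;000)² cancel in I_A²/I_B².
A: Δ = 2!·2!·4!/9! = 1/3780; Racah Σ t=1..2: t=1:−1/12 t=2:+1/8 = 1/24; ⇒ 3j(2 3 3; -1 1 0)² = 1/210, sgn -1
B: Δ = 2!·2!·4!/9! = 1/3780; Racah Σ t=2..2: t=2:+1/96 = 1/96; ⇒ 3j(2 3 3; 0 3 -3)² = 5/84, sgn +1
I_A²/I_B² = (1/210)/(5/84) = 2/25

2/25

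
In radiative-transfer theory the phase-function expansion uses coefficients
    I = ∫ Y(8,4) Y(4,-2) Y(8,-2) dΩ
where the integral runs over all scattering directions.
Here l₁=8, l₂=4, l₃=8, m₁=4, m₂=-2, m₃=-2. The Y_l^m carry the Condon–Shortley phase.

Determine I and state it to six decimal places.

Checks pass: Σm=0; 20 even; l₃=8∈[4,12].
(2·8+1)(2·4+1)(2·8+1) = 2601
Δ: 4! 12! 4! / 21! → 1/185175900
sum: t=0:+1/557383680 t=1:−1/21772800 t=2:+1/8294400 t=3:−1/21772800 t=4:+1/557383680 = 1/30965760
3j²(8 4 8; 0 0 0) = Δ·Π!·Σ² = 36/4199  (sign +1)
sum: t=0:+1/92897280 t=1:−1/78382080 t=2:+1/696729600 = -1/1791590400
3j²(8 4 8; 4 -2 -2) = Δ·Π!·Σ² = 11/151164  (sign -1)
combine: 4πI² = 2601·36/4199·11/151164 = 99/61009
take √, sign -1: I = -0.01136359

-0.011364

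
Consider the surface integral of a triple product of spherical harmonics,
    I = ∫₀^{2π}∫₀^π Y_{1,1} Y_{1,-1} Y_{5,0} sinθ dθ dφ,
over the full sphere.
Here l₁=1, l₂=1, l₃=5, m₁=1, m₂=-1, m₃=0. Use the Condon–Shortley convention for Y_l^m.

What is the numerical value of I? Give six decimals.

0.000000

l₃=5 ∉ [0,2] — triangle fails ⇒ I = 0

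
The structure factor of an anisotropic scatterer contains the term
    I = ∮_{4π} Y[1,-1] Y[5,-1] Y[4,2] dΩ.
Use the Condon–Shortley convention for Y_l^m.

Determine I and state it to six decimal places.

-0.120286

Rules hold: Σm=0, L=10 even, 4≤4≤6.
N = 3·11·9 = 297
Δ = 2!·0!·8!/11! = 1/495
Racah Σ t=1..1: t=1:−1/576 = -1/576
⇒ 3j(1 5 4; 0 0 0)² = 5/99, sgn -1
Racah Σ t=2..2: t=2:+1/2880 = 1/2880
⇒ 3j(1 5 4; -1 -1 2)² = 2/165, sgn +1
4πI² = N·(3j₀)²·(3jₘ)² = 2/11
I = -1·√(0.181818/4π) = -0.12028562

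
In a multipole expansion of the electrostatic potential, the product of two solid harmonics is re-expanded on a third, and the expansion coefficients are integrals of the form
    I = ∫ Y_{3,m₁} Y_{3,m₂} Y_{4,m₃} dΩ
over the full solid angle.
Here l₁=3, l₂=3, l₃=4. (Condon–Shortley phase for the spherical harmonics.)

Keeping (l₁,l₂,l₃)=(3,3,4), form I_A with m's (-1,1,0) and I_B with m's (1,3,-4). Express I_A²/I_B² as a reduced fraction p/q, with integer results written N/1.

l's match ⇒ only the (l;m) 3-j factors differ between A and B.
A: triangle coeff Δ(3,3,4) = 1/34650; Σ_t [0,2]: t=0:+1/1152 t=1:−1/36 t=2:+1/32 = 5/1152; (3j)²=1/1386 [(3 3 4; -1 1 0)], sign=+1
B: triangle coeff Δ(3,3,4) = 1/34650; Σ_t [2,2]: t=2:+1/1152 = 1/1152; (3j)²=1/33 [(3 3 4; 1 3 -4)], sign=+1
I_A²/I_B² = (1/1386)/(1/33) = 1/42

1/42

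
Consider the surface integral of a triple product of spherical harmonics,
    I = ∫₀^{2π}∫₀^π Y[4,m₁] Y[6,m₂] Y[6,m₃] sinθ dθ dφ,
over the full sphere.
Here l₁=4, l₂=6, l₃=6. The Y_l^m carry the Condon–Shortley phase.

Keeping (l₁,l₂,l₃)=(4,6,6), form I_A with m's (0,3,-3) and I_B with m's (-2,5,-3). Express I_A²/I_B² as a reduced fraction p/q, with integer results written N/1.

27/88

Shared (l₁,l₂,l₃)=(4,6,6): N and (l;000)² cancel in I_A²/I_B².
A: Δ = 4!·4!·8!/17! = 1/15315300; Racah Σ t=1..4: t=1:−1/1451520 t=2:+1/80640 t=3:−1/51840 t=4:+1/414720 = -1/193536; ⇒ 3j(4 6 6; 0 3 -3)² = 81/17017, sgn +1
B: Δ = 4!·4!·8!/17! = 1/15315300; Racah Σ t=3..4: t=3:−1/1451520 t=4:+1/483840 = 1/725760; ⇒ 3j(4 6 6; -2 5 -3)² = 24/1547, sgn -1
I_A²/I_B² = (81/17017)/(24/1547) = 27/88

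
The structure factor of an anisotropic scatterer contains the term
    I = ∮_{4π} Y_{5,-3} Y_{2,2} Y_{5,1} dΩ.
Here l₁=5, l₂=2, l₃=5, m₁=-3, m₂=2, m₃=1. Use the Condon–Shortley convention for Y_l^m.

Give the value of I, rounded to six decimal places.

Rules hold: Σm=0, L=12 even, 3≤5≤7.
N = 11·5·11 = 605
Δ = 2!·8!·2!/13! = 1/38610
Racah Σ t=0..2: t=0:+1/2880 t=1:−1/576 t=2:+1/2880 = -1/960
⇒ 3j(5 2 5; 0 0 0)² = 10/429, sgn +1
Racah Σ t=2..2: t=2:+1/5760 = 1/5760
⇒ 3j(5 2 5; -3 2 1)² = 56/2145, sgn +1
4πI² = N·(3j₀)²·(3jₘ)² = 560/1521
I = +1·√(0.368179/4π) = 0.17116875

0.171169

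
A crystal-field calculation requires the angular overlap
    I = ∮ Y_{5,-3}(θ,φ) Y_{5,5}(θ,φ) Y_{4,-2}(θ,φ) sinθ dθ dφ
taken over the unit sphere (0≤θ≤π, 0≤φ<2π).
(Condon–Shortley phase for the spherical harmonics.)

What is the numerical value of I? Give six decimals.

-0.184127

m-sum 0 ✓  L=14 even ✓  0≤4≤10 ✓
Π(2lᵢ+1) = 11×11×9 = 1089
triangle coeff Δ(5,5,4) = 1/3153150
Σ_t [1,5]: t=1:−1/69120 t=2:+1/1728 t=3:−1/576 t=4:+1/1728 t=5:−1/69120 = -7/11520
(3j)²=2/143 [(5 5 4; 0 0 0)], sign=-1
Σ_t [6,6]: t=6:+1/69120 = 1/69120
(3j)²=4/143 [(5 5 4; -3 5 -2)], sign=+1
⇒ 4πI² = 72/169
I = (-1)√(72/169/(4π)) = -0.18412721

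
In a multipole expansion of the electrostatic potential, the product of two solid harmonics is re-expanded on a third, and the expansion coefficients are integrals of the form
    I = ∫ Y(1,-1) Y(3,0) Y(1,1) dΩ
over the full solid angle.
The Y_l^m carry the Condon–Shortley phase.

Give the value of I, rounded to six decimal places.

0.000000

|1−3|≤1≤1+3 violated ⇒ I = 0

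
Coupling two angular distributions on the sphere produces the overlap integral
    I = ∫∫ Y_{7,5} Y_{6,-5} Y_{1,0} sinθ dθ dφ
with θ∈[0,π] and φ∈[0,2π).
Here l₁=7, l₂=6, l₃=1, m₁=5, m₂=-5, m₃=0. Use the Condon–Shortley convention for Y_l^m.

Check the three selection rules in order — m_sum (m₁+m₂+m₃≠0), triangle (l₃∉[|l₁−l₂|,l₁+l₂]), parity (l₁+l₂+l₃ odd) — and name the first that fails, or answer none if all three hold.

none

Σmᵢ = 0  ✓
l₃∈[|l₁−l₂|,l₁+l₂]=[1,13], have l₃=1  ✓
Σlᵢ = 14 ⇒ even  ✓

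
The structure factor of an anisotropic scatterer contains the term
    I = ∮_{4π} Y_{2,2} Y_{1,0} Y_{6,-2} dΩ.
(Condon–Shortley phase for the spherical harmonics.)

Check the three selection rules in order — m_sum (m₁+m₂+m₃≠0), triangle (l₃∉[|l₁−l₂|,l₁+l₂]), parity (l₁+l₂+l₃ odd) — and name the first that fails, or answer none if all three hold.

azimuthal sum: 2 + 0 − 2 = 0  ✓
1 ≤ 6 ≤ 3 (triangle on l)  ✗
L = 2 + 1 + 6 = 9 (odd)

triangle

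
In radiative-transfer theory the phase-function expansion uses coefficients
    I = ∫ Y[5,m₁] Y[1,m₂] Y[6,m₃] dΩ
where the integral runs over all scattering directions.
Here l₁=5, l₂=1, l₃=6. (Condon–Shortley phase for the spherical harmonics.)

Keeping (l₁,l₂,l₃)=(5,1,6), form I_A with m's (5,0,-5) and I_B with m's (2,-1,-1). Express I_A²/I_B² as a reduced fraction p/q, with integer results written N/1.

11/10

Same 5,1,6: normalisation and zero-m 3j drop out of the ratio.
A: Δ: 0! 10! 2! / 13! → 1/858; sum: t=0:+1/3628800 = 1/3628800; 3j²(5 1 6; 5 0 -5) = Δ·Π!·Σ² = 1/78  (sign -1)
B: Δ: 0! 10! 2! / 13! → 1/858; sum: t=0:+1/60480 = 1/60480; 3j²(5 1 6; 2 -1 -1) = Δ·Π!·Σ² = 5/429  (sign -1)
I_A²/I_B² = (1/78)/(5/429) = 11/10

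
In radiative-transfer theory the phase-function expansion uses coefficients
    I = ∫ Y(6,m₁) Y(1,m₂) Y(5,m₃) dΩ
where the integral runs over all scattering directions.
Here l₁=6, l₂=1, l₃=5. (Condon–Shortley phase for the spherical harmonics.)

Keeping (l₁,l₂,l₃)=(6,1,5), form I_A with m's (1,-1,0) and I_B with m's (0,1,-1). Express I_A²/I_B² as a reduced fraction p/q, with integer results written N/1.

7/5

Shared (l₁,l₂,l₃)=(6,1,5): N and (l;000)² cancel in I_A²/I_B².
A: Δ = 2!·10!·0!/13! = 1/858; Racah Σ t=0..0: t=0:+1/28800 = 1/28800; ⇒ 3j(6 1 5; 1 -1 0)² = 7/286, sgn -1
B: Δ = 2!·10!·0!/13! = 1/858; Racah Σ t=2..2: t=2:+1/34560 = 1/34560; ⇒ 3j(6 1 5; 0 1 -1)² = 5/286, sgn +1
I_A²/I_B² = (7/286)/(5/286) = 7/5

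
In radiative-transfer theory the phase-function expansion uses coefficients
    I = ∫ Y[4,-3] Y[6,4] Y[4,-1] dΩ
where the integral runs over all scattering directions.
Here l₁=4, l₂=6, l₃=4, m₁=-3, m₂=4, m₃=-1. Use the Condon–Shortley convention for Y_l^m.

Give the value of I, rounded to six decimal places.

Rules hold: Σm=0, L=14 even, 2≤4≤10.
N = 9·13·9 = 1053
Δ = 6!·2!·6!/15! = 1/1261260
Racah Σ t=2..4: t=2:+1/4608 t=3:−1/1296 t=4:+1/4608 = -7/20736
⇒ 3j(4 6 4; 0 0 0)² = 20/1287, sgn -1
Racah Σ t=5..6: t=5:−1/28800 t=6:+1/34560 = -1/172800
⇒ 3j(4 6 4; -3 4 -1)² = 1/1430, sgn +1
4πI² = N·(3j₀)²·(3jₘ)² = 18/1573
I = -1·√(0.0114431/4π) = -0.03017637

-0.030176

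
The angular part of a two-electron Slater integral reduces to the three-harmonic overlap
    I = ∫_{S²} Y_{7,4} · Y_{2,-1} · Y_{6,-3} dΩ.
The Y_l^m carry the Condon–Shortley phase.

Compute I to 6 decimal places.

L=15 odd ⇒ parity kills the (l;000) factor ⇒ I = 0

0.000000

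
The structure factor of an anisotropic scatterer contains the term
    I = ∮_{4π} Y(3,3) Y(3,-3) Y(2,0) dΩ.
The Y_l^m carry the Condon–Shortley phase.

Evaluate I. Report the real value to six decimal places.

Rules hold: Σm=0, L=8 even, 0≤2≤6.
N = 7·7·5 = 245
Δ = 4!·2!·2!/9! = 1/3780
Racah Σ t=1..3: t=1:−1/24 t=2:+1/4 t=3:−1/24 = 1/6
⇒ 3j(3 3 2; 0 0 0)² = 4/105, sgn +1
Racah Σ t=0..0: t=0:+1/96 = 1/96
⇒ 3j(3 3 2; 3 -3 0)² = 5/84, sgn +1
4πI² = N·(3j₀)²·(3jₘ)² = 5/9
I = +1·√(0.555556/4π) = 0.21026104

0.210261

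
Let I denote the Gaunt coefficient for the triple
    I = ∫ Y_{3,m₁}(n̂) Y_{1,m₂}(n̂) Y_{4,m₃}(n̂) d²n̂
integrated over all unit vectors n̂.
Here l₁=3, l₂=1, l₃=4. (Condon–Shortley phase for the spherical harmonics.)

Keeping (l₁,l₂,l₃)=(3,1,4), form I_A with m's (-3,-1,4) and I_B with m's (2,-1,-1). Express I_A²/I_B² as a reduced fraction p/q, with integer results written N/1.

Shared (l₁,l₂,l₃)=(3,1,4): N and (l;000)² cancel in I_A²/I_B².
A: Δ = 0!·6!·2!/9! = 1/252; Racah Σ t=0..0: t=0:+1/1440 = 1/1440; ⇒ 3j(3 1 4; -3 -1 4)² = 1/9, sgn +1
B: Δ = 0!·6!·2!/9! = 1/252; Racah Σ t=0..0: t=0:+1/240 = 1/240; ⇒ 3j(3 1 4; 2 -1 -1)² = 1/84, sgn -1
I_A²/I_B² = (1/9)/(1/84) = 28/3

28/3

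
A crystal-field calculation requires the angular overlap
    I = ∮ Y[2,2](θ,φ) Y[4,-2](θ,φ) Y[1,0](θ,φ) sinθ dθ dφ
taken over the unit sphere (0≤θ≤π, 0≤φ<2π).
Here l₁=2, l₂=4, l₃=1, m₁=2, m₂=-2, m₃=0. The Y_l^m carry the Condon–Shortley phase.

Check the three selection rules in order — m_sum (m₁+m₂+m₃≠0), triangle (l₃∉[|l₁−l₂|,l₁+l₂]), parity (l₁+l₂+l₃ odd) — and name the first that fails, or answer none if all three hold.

m₁+m₂+m₃ = 2 − 2 + 0 = 0  ✓
triangle: |2−4|=2 ≤ l₃=1 ≤ 2+4=6  ✗
parity: l₁+l₂+l₃ = 7 is odd

triangle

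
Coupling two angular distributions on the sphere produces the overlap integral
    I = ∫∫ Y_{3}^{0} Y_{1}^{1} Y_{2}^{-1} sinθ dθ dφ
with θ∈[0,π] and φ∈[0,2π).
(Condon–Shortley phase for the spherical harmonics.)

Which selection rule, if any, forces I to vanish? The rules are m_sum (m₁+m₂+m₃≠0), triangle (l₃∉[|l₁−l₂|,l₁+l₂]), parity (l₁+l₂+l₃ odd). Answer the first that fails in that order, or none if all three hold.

none

azimuthal sum: 0 + 1 − 1 = 0  ✓
2 ≤ 2 ≤ 4 (triangle on l)  ✓
L = 3 + 1 + 2 = 6 (even)  ✓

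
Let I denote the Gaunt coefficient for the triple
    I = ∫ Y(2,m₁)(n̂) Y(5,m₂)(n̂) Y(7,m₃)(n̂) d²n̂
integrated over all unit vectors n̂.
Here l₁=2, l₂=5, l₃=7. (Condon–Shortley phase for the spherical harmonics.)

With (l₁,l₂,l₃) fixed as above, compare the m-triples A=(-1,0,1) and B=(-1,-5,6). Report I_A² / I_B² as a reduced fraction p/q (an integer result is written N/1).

168/143

Shared (l₁,l₂,l₃)=(2,5,7): N and (l;000)² cancel in I_A²/I_B².
A: Δ = 0!·4!·10!/15! = 1/15015; Racah Σ t=0..0: t=0:+1/86400 = 1/86400; ⇒ 3j(2 5 7; -1 0 1)² = 16/715, sgn +1
B: Δ = 0!·4!·10!/15! = 1/15015; Racah Σ t=0..0: t=0:+1/21772800 = 1/21772800; ⇒ 3j(2 5 7; -1 -5 6)² = 2/105, sgn -1
I_A²/I_B² = (16/715)/(2/105) = 168/143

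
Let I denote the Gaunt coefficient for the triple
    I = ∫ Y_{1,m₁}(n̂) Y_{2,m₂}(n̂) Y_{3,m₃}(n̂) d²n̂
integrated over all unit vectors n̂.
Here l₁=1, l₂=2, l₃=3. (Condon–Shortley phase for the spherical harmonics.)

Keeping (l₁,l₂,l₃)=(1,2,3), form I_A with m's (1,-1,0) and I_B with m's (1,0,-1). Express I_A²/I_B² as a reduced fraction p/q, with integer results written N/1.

Shared (l₁,l₂,l₃)=(1,2,3): N and (l;000)² cancel in I_A²/I_B².
A: Δ = 0!·2!·4!/7! = 1/105; Racah Σ t=0..0: t=0:+1/12 = 1/12; ⇒ 3j(1 2 3; 1 -1 0)² = 1/35, sgn -1
B: Δ = 0!·2!·4!/7! = 1/105; Racah Σ t=0..0: t=0:+1/8 = 1/8; ⇒ 3j(1 2 3; 1 0 -1)² = 2/35, sgn +1
I_A²/I_B² = (1/35)/(2/35) = 1/2

1/2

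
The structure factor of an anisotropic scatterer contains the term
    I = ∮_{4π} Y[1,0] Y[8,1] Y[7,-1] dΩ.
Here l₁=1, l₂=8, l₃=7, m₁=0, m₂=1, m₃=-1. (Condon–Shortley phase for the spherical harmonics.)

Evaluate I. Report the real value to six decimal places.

Rules hold: Σm=0, L=16 even, 7≤7≤9.
N = 3·17·15 = 765
Δ = 2!·0!·14!/17! = 1/2040
Racah Σ t=1..1: t=1:−1/25401600 = -1/25401600
⇒ 3j(1 8 7; 0 0 0)² = 8/255, sgn +1
Racah Σ t=1..1: t=1:−1/29030400 = -1/29030400
⇒ 3j(1 8 7; 0 1 -1)² = 21/680, sgn -1
4πI² = N·(3j₀)²·(3jₘ)² = 63/85
I = -1·√(0.741176/4π) = -0.24285994

-0.242860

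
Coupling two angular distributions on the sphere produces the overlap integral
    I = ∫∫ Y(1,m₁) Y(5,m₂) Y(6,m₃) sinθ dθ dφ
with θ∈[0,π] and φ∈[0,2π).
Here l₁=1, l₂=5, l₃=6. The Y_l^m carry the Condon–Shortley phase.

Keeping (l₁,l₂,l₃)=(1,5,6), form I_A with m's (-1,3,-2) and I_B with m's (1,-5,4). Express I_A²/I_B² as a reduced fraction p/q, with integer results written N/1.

6/1

l's match ⇒ only the (l;m) 3-j factors differ between A and B.
A: triangle coeff Δ(1,5,6) = 1/858; Σ_t [0,0]: t=0:+1/161280 = 1/161280; (3j)²=1/143 [(1 5 6; -1 3 -2)], sign=+1
B: triangle coeff Δ(1,5,6) = 1/858; Σ_t [0,0]: t=0:+1/7257600 = 1/7257600; (3j)²=1/858 [(1 5 6; 1 -5 4)], sign=+1
I_A²/I_B² = (1/143)/(1/858) = 6/1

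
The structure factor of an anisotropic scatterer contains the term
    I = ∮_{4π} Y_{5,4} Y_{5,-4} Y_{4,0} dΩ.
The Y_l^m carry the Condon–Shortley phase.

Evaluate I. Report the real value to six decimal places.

-0.130198

m-sum 0 ✓  L=14 even ✓  0≤4≤10 ✓
Π(2lᵢ+1) = 11×11×9 = 1089
triangle coeff Δ(5,5,4) = 1/3153150
Σ_t [1,5]: t=1:−1/69120 t=2:+1/1728 t=3:−1/576 t=4:+1/1728 t=5:−1/69120 = -7/11520
(3j)²=2/143 [(5 5 4; 0 0 0)], sign=-1
Σ_t [0,1]: t=0:+1/25920 t=1:−1/69120 = 1/41472
(3j)²=2/143 [(5 5 4; 4 -4 0)], sign=+1
⇒ 4πI² = 36/169
I = (-1)√(36/169/(4π)) = -0.13019760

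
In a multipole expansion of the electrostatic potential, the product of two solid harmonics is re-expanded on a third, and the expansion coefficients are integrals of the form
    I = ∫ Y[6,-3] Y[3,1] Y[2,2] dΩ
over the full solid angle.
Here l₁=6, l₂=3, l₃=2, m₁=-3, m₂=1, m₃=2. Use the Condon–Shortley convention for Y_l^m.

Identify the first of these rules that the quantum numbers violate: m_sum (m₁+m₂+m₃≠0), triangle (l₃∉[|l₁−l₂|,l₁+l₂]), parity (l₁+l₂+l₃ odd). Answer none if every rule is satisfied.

Σmᵢ = 0  ✓
l₃∈[|l₁−l₂|,l₁+l₂]=[3,9], have l₃=2  ✗
Σlᵢ = 11 ⇒ odd

triangle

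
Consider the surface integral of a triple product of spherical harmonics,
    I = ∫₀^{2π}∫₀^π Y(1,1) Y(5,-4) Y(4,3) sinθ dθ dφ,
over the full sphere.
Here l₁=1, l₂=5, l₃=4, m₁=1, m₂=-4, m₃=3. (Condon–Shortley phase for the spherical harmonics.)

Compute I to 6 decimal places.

m-sum 0 ✓  L=10 even ✓  4≤4≤6 ✓
Π(2lᵢ+1) = 3×11×9 = 297
triangle coeff Δ(1,5,4) = 1/495
Σ_t [1,1]: t=1:−1/576 = -1/576
(3j)²=5/99 [(1 5 4; 0 0 0)], sign=-1
Σ_t [0,0]: t=0:+1/10080 = 1/10080
(3j)²=4/55 [(1 5 4; 1 -4 3)], sign=-1
⇒ 4πI² = 12/11
I = (+1)√(12/11/(4π)) = 0.29463840

0.294638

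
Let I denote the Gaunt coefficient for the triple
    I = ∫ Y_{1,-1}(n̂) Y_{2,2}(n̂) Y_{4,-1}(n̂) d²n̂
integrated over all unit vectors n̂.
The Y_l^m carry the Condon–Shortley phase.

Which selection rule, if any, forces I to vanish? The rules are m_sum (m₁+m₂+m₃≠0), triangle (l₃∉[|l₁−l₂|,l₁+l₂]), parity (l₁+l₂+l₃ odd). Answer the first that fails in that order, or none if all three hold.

m₁+m₂+m₃ = -1 + 2 − 1 = 0  ✓
triangle: |1−2|=1 ≤ l₃=4 ≤ 1+2=3  ✗
parity: l₁+l₂+l₃ = 7 is odd

triangle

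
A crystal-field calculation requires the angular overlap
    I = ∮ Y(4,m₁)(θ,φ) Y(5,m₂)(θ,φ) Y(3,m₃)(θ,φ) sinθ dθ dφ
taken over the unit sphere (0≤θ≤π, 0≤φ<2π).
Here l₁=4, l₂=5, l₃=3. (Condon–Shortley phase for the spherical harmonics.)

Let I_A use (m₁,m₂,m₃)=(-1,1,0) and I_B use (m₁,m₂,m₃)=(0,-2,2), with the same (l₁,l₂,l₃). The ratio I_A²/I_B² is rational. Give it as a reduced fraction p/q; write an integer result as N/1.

l's match ⇒ only the (l;m) 3-j factors differ between A and B.
A: triangle coeff Δ(4,5,3) = 1/180180; Σ_t [3,5]: t=3:−1/432 t=4:+1/192 t=5:−1/1440 = 19/8640; (3j)²=361/30030 [(4 5 3; -1 1 0)], sign=-1
B: triangle coeff Δ(4,5,3) = 1/180180; Σ_t [2,3]: t=2:+1/576 t=3:−1/864 = 1/1728; (3j)²=5/1287 [(4 5 3; 0 -2 2)], sign=-1
I_A²/I_B² = (361/30030)/(5/1287) = 1083/350

1083/350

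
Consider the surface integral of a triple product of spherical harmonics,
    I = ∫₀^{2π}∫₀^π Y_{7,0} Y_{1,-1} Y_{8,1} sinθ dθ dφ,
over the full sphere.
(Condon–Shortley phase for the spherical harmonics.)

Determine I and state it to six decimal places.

-0.183585

Rules hold: Σm=0, L=16 even, 6≤8≤8.
N = 15·3·17 = 765
Δ = 0!·14!·2!/17! = 1/2040
Racah Σ t=0..0: t=0:+1/25401600 = 1/25401600
⇒ 3j(7 1 8; 0 0 0)² = 8/255, sgn +1
Racah Σ t=0..0: t=0:+1/50803200 = 1/50803200
⇒ 3j(7 1 8; 0 -1 1)² = 3/170, sgn -1
4πI² = N·(3j₀)²·(3jₘ)² = 36/85
I = -1·√(0.423529/4π) = -0.18358486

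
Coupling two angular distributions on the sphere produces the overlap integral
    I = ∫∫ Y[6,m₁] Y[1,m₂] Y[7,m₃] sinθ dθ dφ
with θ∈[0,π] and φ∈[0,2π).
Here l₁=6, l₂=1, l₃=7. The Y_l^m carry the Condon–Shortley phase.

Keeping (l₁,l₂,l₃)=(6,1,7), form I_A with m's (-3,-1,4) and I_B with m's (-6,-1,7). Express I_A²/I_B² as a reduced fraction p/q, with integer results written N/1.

55/91

l's match ⇒ only the (l;m) 3-j factors differ between A and B.
A: triangle coeff Δ(6,1,7) = 1/1365; Σ_t [0,0]: t=0:+1/4354560 = 1/4354560; (3j)²=11/273 [(6 1 7; -3 -1 4)], sign=-1
B: triangle coeff Δ(6,1,7) = 1/1365; Σ_t [0,0]: t=0:+1/958003200 = 1/958003200; (3j)²=1/15 [(6 1 7; -6 -1 7)], sign=+1
I_A²/I_B² = (11/273)/(1/15) = 55/91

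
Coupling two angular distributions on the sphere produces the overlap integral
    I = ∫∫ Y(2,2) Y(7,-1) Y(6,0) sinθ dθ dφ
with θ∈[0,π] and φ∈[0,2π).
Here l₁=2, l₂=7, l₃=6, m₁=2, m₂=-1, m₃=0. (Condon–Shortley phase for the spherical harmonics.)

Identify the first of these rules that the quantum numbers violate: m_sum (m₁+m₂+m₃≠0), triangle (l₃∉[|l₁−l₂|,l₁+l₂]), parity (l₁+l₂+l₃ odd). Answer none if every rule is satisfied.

m_sum

azimuthal sum: 2 − 1 + 0 = 1  ✗
5 ≤ 6 ≤ 9 (triangle on l)
L = 2 + 7 + 6 = 15 (odd)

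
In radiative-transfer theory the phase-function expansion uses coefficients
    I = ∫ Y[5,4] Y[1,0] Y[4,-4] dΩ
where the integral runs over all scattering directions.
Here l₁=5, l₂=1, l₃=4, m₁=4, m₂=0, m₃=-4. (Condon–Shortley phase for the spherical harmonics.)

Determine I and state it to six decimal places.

0.147319

m-sum 0 ✓  L=10 even ✓  4≤4≤6 ✓
Π(2lᵢ+1) = 11×3×9 = 297
triangle coeff Δ(5,1,4) = 1/495
Σ_t [1,1]: t=1:−1/576 = -1/576
(3j)²=5/99 [(5 1 4; 0 0 0)], sign=-1
Σ_t [1,1]: t=1:−1/40320 = -1/40320
(3j)²=1/55 [(5 1 4; 4 0 -4)], sign=-1
⇒ 4πI² = 3/11
I = (+1)√(3/11/(4π)) = 0.14731920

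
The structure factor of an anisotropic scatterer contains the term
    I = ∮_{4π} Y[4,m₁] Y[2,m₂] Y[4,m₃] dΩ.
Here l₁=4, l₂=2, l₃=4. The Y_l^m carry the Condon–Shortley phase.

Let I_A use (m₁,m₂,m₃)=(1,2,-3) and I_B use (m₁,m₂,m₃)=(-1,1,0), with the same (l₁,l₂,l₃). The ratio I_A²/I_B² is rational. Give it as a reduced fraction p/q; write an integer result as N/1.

63/5

l's match ⇒ only the (l;m) 3-j factors differ between A and B.
A: triangle coeff Δ(4,2,4) = 1/13860; Σ_t [2,2]: t=2:+1/480 = 1/480; (3j)²=3/110 [(4 2 4; 1 2 -3)], sign=-1
B: triangle coeff Δ(4,2,4) = 1/13860; Σ_t [1,2]: t=1:−1/96 t=2:+1/72 = 1/288; (3j)²=1/462 [(4 2 4; -1 1 0)], sign=+1
I_A²/I_B² = (3/110)/(1/462) = 63/5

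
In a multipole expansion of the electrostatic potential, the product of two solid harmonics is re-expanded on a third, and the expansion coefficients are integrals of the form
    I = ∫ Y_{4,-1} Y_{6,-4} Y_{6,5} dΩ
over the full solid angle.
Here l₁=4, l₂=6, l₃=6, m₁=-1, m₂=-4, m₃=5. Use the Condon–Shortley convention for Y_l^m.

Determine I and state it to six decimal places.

0.047465

Rules hold: Σm=0, L=16 even, 2≤6≤10.
N = 9·13·13 = 1521
Δ = 4!·4!·8!/17! = 1/15315300
Racah Σ t=0..4: t=0:+1/829440 t=1:−1/25920 t=2:+1/9216 t=3:−1/25920 t=4:+1/829440 = 7/207360
⇒ 3j(4 6 6; 0 0 0)² = 28/2431, sgn +1
Racah Σ t=1..2: t=1:−1/725760 t=2:+1/967680 = -1/2903040
⇒ 3j(4 6 6; -1 -4 5)² = 5/3094, sgn +1
4πI² = N·(3j₀)²·(3jₘ)² = 90/3179
I = +1·√(0.0283108/4π) = 0.04746473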